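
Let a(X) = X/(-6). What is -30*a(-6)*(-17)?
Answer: 510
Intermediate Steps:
a(X) = -X/6 (a(X) = X*(-⅙) = -X/6)
-30*a(-6)*(-17) = -(-5)*(-6)*(-17) = -30*1*(-17) = -30*(-17) = 510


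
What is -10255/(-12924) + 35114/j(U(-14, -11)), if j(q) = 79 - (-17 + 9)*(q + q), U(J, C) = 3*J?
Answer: -447732121/7663932 ≈ -58.421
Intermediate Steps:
j(q) = 79 + 16*q (j(q) = 79 - (-8)*2*q = 79 - (-16)*q = 79 + 16*q)
-10255/(-12924) + 35114/j(U(-14, -11)) = -10255/(-12924) + 35114/(79 + 16*(3*(-14))) = -10255*(-1/12924) + 35114/(79 + 16*(-42)) = 10255/12924 + 35114/(79 - 672) = 10255/12924 + 35114/(-593) = 10255/12924 + 35114*(-1/593) = 10255/12924 - 35114/593 = -447732121/7663932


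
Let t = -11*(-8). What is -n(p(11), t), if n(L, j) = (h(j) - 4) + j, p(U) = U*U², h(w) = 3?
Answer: -87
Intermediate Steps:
p(U) = U³
t = 88
n(L, j) = -1 + j (n(L, j) = (3 - 4) + j = -1 + j)
-n(p(11), t) = -(-1 + 88) = -1*87 = -87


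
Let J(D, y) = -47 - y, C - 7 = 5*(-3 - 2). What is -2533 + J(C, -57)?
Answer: -2523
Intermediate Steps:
C = -18 (C = 7 + 5*(-3 - 2) = 7 + 5*(-5) = 7 - 25 = -18)
-2533 + J(C, -57) = -2533 + (-47 - 1*(-57)) = -2533 + (-47 + 57) = -2533 + 10 = -2523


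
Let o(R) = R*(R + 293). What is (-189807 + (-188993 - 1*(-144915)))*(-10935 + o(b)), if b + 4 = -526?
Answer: -26820762375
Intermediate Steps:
b = -530 (b = -4 - 526 = -530)
o(R) = R*(293 + R)
(-189807 + (-188993 - 1*(-144915)))*(-10935 + o(b)) = (-189807 + (-188993 - 1*(-144915)))*(-10935 - 530*(293 - 530)) = (-189807 + (-188993 + 144915))*(-10935 - 530*(-237)) = (-189807 - 44078)*(-10935 + 125610) = -233885*114675 = -26820762375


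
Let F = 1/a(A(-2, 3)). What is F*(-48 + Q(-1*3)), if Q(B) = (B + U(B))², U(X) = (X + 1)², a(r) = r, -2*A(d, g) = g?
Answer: 94/3 ≈ 31.333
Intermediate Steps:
A(d, g) = -g/2
U(X) = (1 + X)²
Q(B) = (B + (1 + B)²)²
F = -⅔ (F = 1/(-½*3) = 1/(-3/2) = -⅔ ≈ -0.66667)
F*(-48 + Q(-1*3)) = -2*(-48 + (-1*3 + (1 - 1*3)²)²)/3 = -2*(-48 + (-3 + (1 - 3)²)²)/3 = -2*(-48 + (-3 + (-2)²)²)/3 = -2*(-48 + (-3 + 4)²)/3 = -2*(-48 + 1²)/3 = -2*(-48 + 1)/3 = -⅔*(-47) = 94/3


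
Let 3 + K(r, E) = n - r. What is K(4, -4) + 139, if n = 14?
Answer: 146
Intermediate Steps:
K(r, E) = 11 - r (K(r, E) = -3 + (14 - r) = 11 - r)
K(4, -4) + 139 = (11 - 1*4) + 139 = (11 - 4) + 139 = 7 + 139 = 146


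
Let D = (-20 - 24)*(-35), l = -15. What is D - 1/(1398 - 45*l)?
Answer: 3192419/2073 ≈ 1540.0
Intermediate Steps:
D = 1540 (D = -44*(-35) = 1540)
D - 1/(1398 - 45*l) = 1540 - 1/(1398 - 45*(-15)) = 1540 - 1/(1398 + 675) = 1540 - 1/2073 = 3192419/2073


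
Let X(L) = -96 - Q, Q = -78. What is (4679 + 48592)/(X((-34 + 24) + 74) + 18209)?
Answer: 53271/18191 ≈ 2.9284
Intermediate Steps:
X(L) = -18 (X(L) = -96 - 1*(-78) = -96 + 78 = -18)
(4679 + 48592)/(X((-34 + 24) + 74) + 18209) = (4679 + 48592)/(-18 + 18209) = 53271/18191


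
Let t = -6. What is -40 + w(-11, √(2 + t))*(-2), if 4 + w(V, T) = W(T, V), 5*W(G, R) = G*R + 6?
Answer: -172/5 + 44*I/5 ≈ -34.4 + 8.8*I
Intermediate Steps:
W(G, R) = 6/5 + G*R/5 (W(G, R) = (G*R + 6)/5 = (6 + G*R)/5 = 6/5 + G*R/5)
w(V, T) = -14/5 + T*V/5 (w(V, T) = -4 + (6/5 + T*V/5) = -14/5 + T*V/5)
-40 + w(-11, √(2 + t))*(-2) = -40 + (-14/5 + (⅕)*√(2 - 6)*(-11))*(-2) = -40 + (-14/5 + (⅕)*√(-4)*(-11))*(-2) = -40 + (-14/5 + (⅕)*(2*I)*(-11))*(-2) = -40 + (-14/5 - 22*I/5)*(-2) = -40 + (28/5 + 44*I/5) = -172/5 + 44*I/5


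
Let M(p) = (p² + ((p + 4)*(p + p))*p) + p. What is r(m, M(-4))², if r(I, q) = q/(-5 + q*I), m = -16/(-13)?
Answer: 24336/16129 ≈ 1.5088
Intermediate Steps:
M(p) = p + p² + 2*p²*(4 + p) (M(p) = (p² + ((4 + p)*(2*p))*p) + p = (p² + (2*p*(4 + p))*p) + p = (p² + 2*p²*(4 + p)) + p = p + p² + 2*p²*(4 + p))
m = 16/13 (m = -16*(-1/13) = 16/13 ≈ 1.2308)
r(I, q) = q/(-5 + I*q)
r(m, M(-4))² = ((-4*(1 + 2*(-4)² + 9*(-4)))/(-5 + 16*(-4*(1 + 2*(-4)² + 9*(-4)))/13))² = ((-4*(1 + 2*16 - 36))/(-5 + 16*(-4*(1 + 2*16 - 36))/13))² = ((-4*(1 + 32 - 36))/(-5 + 16*(-4*(1 + 32 - 36))/13))² = ((-4*(-3))/(-5 + 16*(-4*(-3))/13))² = (12/(-5 + (16/13)*12))² = (12/(-5 + 192/13))² = (12/(127/13))² = (12*(13/127))² = (156/127)² = 24336/16129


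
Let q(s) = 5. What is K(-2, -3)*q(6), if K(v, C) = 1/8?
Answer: 5/8 ≈ 0.62500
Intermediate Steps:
K(v, C) = ⅛
K(-2, -3)*q(6) = (⅛)*5 = 5/8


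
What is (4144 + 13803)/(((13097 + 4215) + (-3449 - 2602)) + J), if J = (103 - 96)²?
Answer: 17947/11310 ≈ 1.5868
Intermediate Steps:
J = 49 (J = 7² = 49)
(4144 + 13803)/(((13097 + 4215) + (-3449 - 2602)) + J) = (4144 + 13803)/(((13097 + 4215) + (-3449 - 2602)) + 49) = 17947/((17312 - 6051) + 49) = 17947/(11261 + 49) = 17947/11310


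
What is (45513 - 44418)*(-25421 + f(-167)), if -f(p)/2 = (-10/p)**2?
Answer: -776318283555/27889 ≈ -2.7836e+7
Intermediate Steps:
f(p) = -200/p**2 (f(p) = -2*100/p**2 = -200/p**2)
(45513 - 44418)*(-25421 + f(-167)) = (45513 - 44418)*(-25421 - 200/(-167)**2) = 1095*(-25421 - 200*1/27889) = 1095*(-25421 - 200/27889) = 1095*(-708966469/27889) = -776318283555/27889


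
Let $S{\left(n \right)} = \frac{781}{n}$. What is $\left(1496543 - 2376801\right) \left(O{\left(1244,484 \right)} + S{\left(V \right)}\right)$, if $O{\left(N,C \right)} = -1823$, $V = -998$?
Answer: $\frac{801094197415}{499} \approx 1.6054 \cdot 10^{9}$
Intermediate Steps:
$\left(1496543 - 2376801\right) \left(O{\left(1244,484 \right)} + S{\left(V \right)}\right) = \left(1496543 - 2376801\right) \left(-1823 + \frac{781}{-998}\right) = \left(1496543 - 2376801\right) \left(-1823 + 781 \left(- \frac{1}{998}\right)\right) = - 880258 \left(-1823 - \frac{781}{998}\right) = \left(-880258\right) \left(- \frac{1820135}{998}\right) = \frac{801094197415}{499}$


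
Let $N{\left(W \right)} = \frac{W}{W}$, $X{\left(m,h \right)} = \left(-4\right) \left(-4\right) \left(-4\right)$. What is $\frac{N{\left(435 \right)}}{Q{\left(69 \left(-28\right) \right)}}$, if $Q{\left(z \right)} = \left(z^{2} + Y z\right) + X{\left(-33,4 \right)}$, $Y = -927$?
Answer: $\frac{1}{5523524} \approx 1.8104 \cdot 10^{-7}$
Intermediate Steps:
$X{\left(m,h \right)} = -64$ ($X{\left(m,h \right)} = 16 \left(-4\right) = -64$)
$N{\left(W \right)} = 1$
$Q{\left(z \right)} = -64 + z^{2} - 927 z$ ($Q{\left(z \right)} = \left(z^{2} - 927 z\right) - 64 = -64 + z^{2} - 927 z$)
$\frac{N{\left(435 \right)}}{Q{\left(69 \left(-28\right) \right)}} = 1 \frac{1}{-64 + \left(69 \left(-28\right)\right)^{2} - 927 \cdot 69 \left(-28\right)} = 1 \frac{1}{-64 + \left(-1932\right)^{2} - -1790964} = 1 \frac{1}{-64 + 3732624 + 1790964} = 1 \cdot \frac{1}{5523524} = \frac{1}{5523524}$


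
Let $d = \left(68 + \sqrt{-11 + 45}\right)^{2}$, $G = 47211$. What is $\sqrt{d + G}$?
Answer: $\sqrt{51869 + 136 \sqrt{34}} \approx 229.48$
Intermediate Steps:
$d = \left(68 + \sqrt{34}\right)^{2} \approx 5451.0$
$\sqrt{d + G} = \sqrt{\left(68 + \sqrt{34}\right)^{2} + 47211} = \sqrt{47211 + \left(68 + \sqrt{34}\right)^{2}}$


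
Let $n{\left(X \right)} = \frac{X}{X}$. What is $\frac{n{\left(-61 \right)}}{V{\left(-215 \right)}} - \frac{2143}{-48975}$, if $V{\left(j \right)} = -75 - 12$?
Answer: $\frac{15274}{473425} \approx 0.032263$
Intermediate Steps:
$V{\left(j \right)} = -87$ ($V{\left(j \right)} = -75 - 12 = -87$)
$n{\left(X \right)} = 1$
$\frac{n{\left(-61 \right)}}{V{\left(-215 \right)}} - \frac{2143}{-48975} = 1 \frac{1}{-87} - \frac{2143}{-48975} = 1 \left(- \frac{1}{87}\right) - - \frac{2143}{48975} = - \frac{1}{87} + \frac{2143}{48975} = \frac{15274}{473425}$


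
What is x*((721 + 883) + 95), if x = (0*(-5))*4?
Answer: 0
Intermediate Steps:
x = 0 (x = 0*4 = 0)
x*((721 + 883) + 95) = 0*((721 + 883) + 95) = 0*(1604 + 95) = 0*1699 = 0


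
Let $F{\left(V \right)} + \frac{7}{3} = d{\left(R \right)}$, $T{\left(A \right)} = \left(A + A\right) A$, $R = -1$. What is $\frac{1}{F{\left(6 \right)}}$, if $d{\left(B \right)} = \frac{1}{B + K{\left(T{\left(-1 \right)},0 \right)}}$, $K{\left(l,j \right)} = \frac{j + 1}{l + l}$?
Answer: $- \frac{3}{11} \approx -0.27273$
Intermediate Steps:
$T{\left(A \right)} = 2 A^{2}$ ($T{\left(A \right)} = 2 A A = 2 A^{2}$)
$K{\left(l,j \right)} = \frac{1 + j}{2 l}$
$d{\left(B \right)} = \frac{1}{\frac{1}{4} + B}$ ($d{\left(B \right)} = \frac{1}{B + \frac{1 + 0}{2 \cdot 2 \left(-1\right)^{2}}} = \frac{1}{B + \frac{1}{2} \frac{1}{2 \cdot 1} \cdot 1} = \frac{1}{B + \frac{1}{2} \cdot \frac{1}{2} \cdot 1} = \frac{1}{B + \frac{1}{4}} = \frac{1}{\frac{1}{4} + B}$)
$F{\left(V \right)} = - \frac{11}{3}$ ($F{\left(V \right)} = - \frac{7}{3} + \frac{4}{1 + 4 \left(-1\right)} = - \frac{7}{3} + \frac{4}{1 - 4} = - \frac{7}{3} + \frac{4}{-3} = - \frac{7}{3} + 4 \left(- \frac{1}{3}\right) = - \frac{7}{3} - \frac{4}{3} = - \frac{11}{3}$)
$\frac{1}{F{\left(6 \right)}} = \frac{1}{- \frac{11}{3}} = - \frac{3}{11}$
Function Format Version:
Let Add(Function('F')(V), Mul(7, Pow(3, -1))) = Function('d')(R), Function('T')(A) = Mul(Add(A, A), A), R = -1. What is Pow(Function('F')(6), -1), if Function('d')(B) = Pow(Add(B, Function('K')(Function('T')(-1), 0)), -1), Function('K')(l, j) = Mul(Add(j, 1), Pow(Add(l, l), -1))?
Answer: Rational(-3, 11) ≈ -0.27273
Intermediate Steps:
Function('T')(A) = Mul(2, Pow(A, 2)) (Function('T')(A) = Mul(Mul(2, A), A) = Mul(2, Pow(A, 2)))
Function('K')(l, j) = Mul(Rational(1, 2), Pow(l, -1), Add(1, j)) (Function('K')(l, j) = Mul(Add(1, j), Pow(Mul(2, l), -1)) = Mul(Add(1, j), Mul(Rational(1, 2), Pow(l, -1))) = Mul(Rational(1, 2), Pow(l, -1), Add(1, j)))
Function('d')(B) = Pow(Add(Rational(1, 4), B), -1) (Function('d')(B) = Pow(Add(B, Mul(Rational(1, 2), Pow(Mul(2, Pow(-1, 2)), -1), Add(1, 0))), -1) = Pow(Add(B, Mul(Rational(1, 2), Pow(Mul(2, 1), -1), 1)), -1) = Pow(Add(B, Mul(Rational(1, 2), Pow(2, -1), 1)), -1) = Pow(Add(B, Mul(Rational(1, 2), Rational(1, 2), 1)), -1) = Pow(Add(B, Rational(1, 4)), -1) = Pow(Add(Rational(1, 4), B), -1))
Function('F')(V) = Rational(-11, 3) (Function('F')(V) = Add(Rational(-7, 3), Mul(4, Pow(Add(1, Mul(4, -1)), -1))) = Add(Rational(-7, 3), Mul(4, Pow(Add(1, -4), -1))) = Add(Rational(-7, 3), Mul(4, Pow(-3, -1))) = Add(Rational(-7, 3), Mul(4, Rational(-1, 3))) = Add(Rational(-7, 3), Rational(-4, 3)) = Rational(-11, 3))
Pow(Function('F')(6), -1) = Pow(Rational(-11, 3), -1) = Rational(-3, 11)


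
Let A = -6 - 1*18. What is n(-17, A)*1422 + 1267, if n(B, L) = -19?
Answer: -25751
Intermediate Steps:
A = -24 (A = -6 - 18 = -24)
n(-17, A)*1422 + 1267 = -19*1422 + 1267 = -27018 + 1267 = -25751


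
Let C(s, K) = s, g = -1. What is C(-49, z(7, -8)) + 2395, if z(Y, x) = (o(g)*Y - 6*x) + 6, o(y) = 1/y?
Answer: 2346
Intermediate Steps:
z(Y, x) = 6 - Y - 6*x (z(Y, x) = (Y/(-1) - 6*x) + 6 = (-Y - 6*x) + 6 = 6 - Y - 6*x)
C(-49, z(7, -8)) + 2395 = -49 + 2395 = 2346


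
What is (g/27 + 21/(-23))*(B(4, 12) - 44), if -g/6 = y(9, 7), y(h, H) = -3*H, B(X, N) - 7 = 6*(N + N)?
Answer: 27713/69 ≈ 401.64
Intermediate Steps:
B(X, N) = 7 + 12*N (B(X, N) = 7 + 6*(N + N) = 7 + 6*(2*N) = 7 + 12*N)
g = 126 (g = -(-18)*7 = -6*(-21) = 126)
(g/27 + 21/(-23))*(B(4, 12) - 44) = (126/27 + 21/(-23))*((7 + 12*12) - 44) = (126*(1/27) + 21*(-1/23))*((7 + 144) - 44) = (14/3 - 21/23)*(151 - 44) = (259/69)*107 = 27713/69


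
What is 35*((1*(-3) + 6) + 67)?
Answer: 2450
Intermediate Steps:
35*((1*(-3) + 6) + 67) = 35*((-3 + 6) + 67) = 35*(3 + 67) = 35*70 = 2450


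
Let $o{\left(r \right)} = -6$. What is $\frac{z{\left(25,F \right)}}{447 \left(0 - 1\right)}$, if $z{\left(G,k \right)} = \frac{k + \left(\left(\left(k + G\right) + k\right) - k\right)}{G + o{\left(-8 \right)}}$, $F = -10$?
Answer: $- \frac{5}{8493} \approx -0.00058872$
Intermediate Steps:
$z{\left(G,k \right)} = \frac{G + 2 k}{-6 + G}$ ($z{\left(G,k \right)} = \frac{k + \left(\left(\left(k + G\right) + k\right) - k\right)}{G - 6} = \frac{k + \left(\left(\left(G + k\right) + k\right) - k\right)}{-6 + G} = \frac{k + \left(\left(G + 2 k\right) - k\right)}{-6 + G} = \frac{k + \left(G + k\right)}{-6 + G} = \frac{G + 2 k}{-6 + G}$)
$\frac{z{\left(25,F \right)}}{447 \left(0 - 1\right)} = \frac{\frac{1}{-6 + 25} \left(25 + 2 \left(-10\right)\right)}{447 \left(0 - 1\right)} = \frac{\frac{1}{19} \left(25 - 20\right)}{447 \left(0 - 1\right)} = \frac{\frac{1}{19} \cdot 5}{447 \left(-1\right)} = \frac{5}{19 \left(-447\right)} = \frac{5}{19} \left(- \frac{1}{447}\right) = - \frac{5}{8493}$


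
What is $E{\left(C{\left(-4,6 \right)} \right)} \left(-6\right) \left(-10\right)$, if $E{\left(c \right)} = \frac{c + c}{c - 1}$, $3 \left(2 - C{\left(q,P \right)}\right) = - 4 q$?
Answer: $\frac{1200}{13} \approx 92.308$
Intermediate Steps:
$C{\left(q,P \right)} = 2 + \frac{4 q}{3}$ ($C{\left(q,P \right)} = 2 - \frac{\left(-4\right) q}{3} = 2 + \frac{4 q}{3}$)
$E{\left(c \right)} = \frac{2 c}{-1 + c}$
$E{\left(C{\left(-4,6 \right)} \right)} \left(-6\right) \left(-10\right) = \frac{2 \left(2 + \frac{4}{3} \left(-4\right)\right)}{-1 + \left(2 + \frac{4}{3} \left(-4\right)\right)} \left(-6\right) \left(-10\right) = \frac{2 \left(2 - \frac{16}{3}\right)}{-1 + \left(2 - \frac{16}{3}\right)} \left(-6\right) \left(-10\right) = 2 \left(- \frac{10}{3}\right) \frac{1}{-1 - \frac{10}{3}} \left(-6\right) \left(-10\right) = 2 \left(- \frac{10}{3}\right) \frac{1}{- \frac{13}{3}} \left(-6\right) \left(-10\right) = 2 \left(- \frac{10}{3}\right) \left(- \frac{3}{13}\right) \left(-6\right) \left(-10\right) = \frac{20}{13} \left(-6\right) \left(-10\right) = \left(- \frac{120}{13}\right) \left(-10\right) = \frac{1200}{13}$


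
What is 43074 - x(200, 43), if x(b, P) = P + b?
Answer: 42831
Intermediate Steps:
43074 - x(200, 43) = 43074 - (43 + 200) = 43074 - 1*243 = 43074 - 243 = 42831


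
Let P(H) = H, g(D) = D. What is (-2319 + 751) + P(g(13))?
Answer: -1555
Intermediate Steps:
(-2319 + 751) + P(g(13)) = (-2319 + 751) + 13 = -1568 + 13 = -1555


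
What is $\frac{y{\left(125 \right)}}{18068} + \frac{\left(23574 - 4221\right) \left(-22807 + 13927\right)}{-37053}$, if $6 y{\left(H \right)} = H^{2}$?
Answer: $\frac{2070110751805}{446315736} \approx 4638.2$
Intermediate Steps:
$y{\left(H \right)} = \frac{H^{2}}{6}$
$\frac{y{\left(125 \right)}}{18068} + \frac{\left(23574 - 4221\right) \left(-22807 + 13927\right)}{-37053} = \frac{\frac{1}{6} \cdot 125^{2}}{18068} + \frac{\left(23574 - 4221\right) \left(-22807 + 13927\right)}{-37053} = \frac{1}{6} \cdot 15625 \cdot \frac{1}{18068} + 19353 \left(-8880\right) \left(- \frac{1}{37053}\right) = \frac{15625}{6} \cdot \frac{1}{18068} - - \frac{19094960}{4117} = \frac{15625}{108408} + \frac{19094960}{4117} = \frac{2070110751805}{446315736}$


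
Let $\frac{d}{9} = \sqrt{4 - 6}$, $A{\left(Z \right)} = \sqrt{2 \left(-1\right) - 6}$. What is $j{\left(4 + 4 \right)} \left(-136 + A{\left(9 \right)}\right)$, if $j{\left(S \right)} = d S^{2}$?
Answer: $-2304 - 78336 i \sqrt{2} \approx -2304.0 - 1.1078 \cdot 10^{5} i$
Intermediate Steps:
$A{\left(Z \right)} = 2 i \sqrt{2}$ ($A{\left(Z \right)} = \sqrt{-2 - 6} = \sqrt{-8} = 2 i \sqrt{2}$)
$d = 9 i \sqrt{2}$ ($d = 9 \sqrt{4 - 6} = 9 \sqrt{-2} = 9 i \sqrt{2} \approx 12.728 i$)
$j{\left(S \right)} = 9 i \sqrt{2} S^{2}$
$j{\left(4 + 4 \right)} \left(-136 + A{\left(9 \right)}\right) = 9 i \sqrt{2} \left(4 + 4\right)^{2} \left(-136 + 2 i \sqrt{2}\right) = 9 i \sqrt{2} \cdot 8^{2} \left(-136 + 2 i \sqrt{2}\right) = 9 i \sqrt{2} \cdot 64 \left(-136 + 2 i \sqrt{2}\right) = 576 i \sqrt{2} \left(-136 + 2 i \sqrt{2}\right)$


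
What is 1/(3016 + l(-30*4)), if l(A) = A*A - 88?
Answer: 1/17328 ≈ 5.7710e-5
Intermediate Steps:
l(A) = -88 + A**2 (l(A) = A**2 - 88 = -88 + A**2)
1/(3016 + l(-30*4)) = 1/(3016 + (-88 + (-30*4)**2)) = 1/(3016 + (-88 + (-120)**2)) = 1/(3016 + (-88 + 14400)) = 1/(3016 + 14312) = 1/17328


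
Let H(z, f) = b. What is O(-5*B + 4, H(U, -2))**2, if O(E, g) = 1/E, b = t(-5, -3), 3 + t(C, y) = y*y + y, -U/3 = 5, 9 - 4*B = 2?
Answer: 16/361 ≈ 0.044321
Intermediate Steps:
B = 7/4 (B = 9/4 - 1/4*2 = 9/4 - 1/2 = 7/4 ≈ 1.7500)
U = -15 (U = -3*5 = -15)
t(C, y) = -3 + y + y**2 (t(C, y) = -3 + (y*y + y) = -3 + (y**2 + y) = -3 + (y + y**2) = -3 + y + y**2)
b = 3 (b = -3 - 3 + (-3)**2 = -3 - 3 + 9 = 3)
H(z, f) = 3
O(-5*B + 4, H(U, -2))**2 = (1/(-5*7/4 + 4))**2 = (1/(-35/4 + 4))**2 = (1/(-19/4))**2 = (-4/19)**2 = 16/361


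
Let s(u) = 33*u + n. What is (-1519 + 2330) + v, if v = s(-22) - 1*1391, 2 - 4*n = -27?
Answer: -5195/4 ≈ -1298.8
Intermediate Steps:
n = 29/4 (n = 1/2 - 1/4*(-27) = 1/2 + 27/4 = 29/4 ≈ 7.2500)
s(u) = 29/4 + 33*u (s(u) = 33*u + 29/4 = 29/4 + 33*u)
v = -8439/4 (v = (29/4 + 33*(-22)) - 1*1391 = (29/4 - 726) - 1391 = -2875/4 - 1391 = -8439/4 ≈ -2109.8)
(-1519 + 2330) + v = (-1519 + 2330) - 8439/4 = 811 - 8439/4 = -5195/4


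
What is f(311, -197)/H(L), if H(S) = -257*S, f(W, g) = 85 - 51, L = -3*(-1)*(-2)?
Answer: 17/771 ≈ 0.022049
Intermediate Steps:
L = -6 (L = 3*(-2) = -6)
f(W, g) = 34
f(311, -197)/H(L) = 34/((-257*(-6))) = 34/1542 = 34*(1/1542) = 17/771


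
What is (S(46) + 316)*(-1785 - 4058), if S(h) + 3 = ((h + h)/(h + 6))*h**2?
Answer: -308142291/13 ≈ -2.3703e+7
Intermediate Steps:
S(h) = -3 + 2*h**3/(6 + h) (S(h) = -3 + ((h + h)/(h + 6))*h**2 = -3 + ((2*h)/(6 + h))*h**2 = -3 + (2*h/(6 + h))*h**2 = -3 + 2*h**3/(6 + h))
(S(46) + 316)*(-1785 - 4058) = ((-18 - 3*46 + 2*46**3)/(6 + 46) + 316)*(-1785 - 4058) = ((-18 - 138 + 2*97336)/52 + 316)*(-5843) = ((-18 - 138 + 194672)/52 + 316)*(-5843) = ((1/52)*194516 + 316)*(-5843) = (48629/13 + 316)*(-5843) = (52737/13)*(-5843) = -308142291/13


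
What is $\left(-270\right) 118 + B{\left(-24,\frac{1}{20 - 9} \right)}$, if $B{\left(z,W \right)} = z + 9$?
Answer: $-31875$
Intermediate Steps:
$B{\left(z,W \right)} = 9 + z$
$\left(-270\right) 118 + B{\left(-24,\frac{1}{20 - 9} \right)} = \left(-270\right) 118 + \left(9 - 24\right) = -31860 - 15 = -31875$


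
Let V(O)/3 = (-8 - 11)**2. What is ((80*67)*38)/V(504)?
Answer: 10720/57 ≈ 188.07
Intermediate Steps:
V(O) = 1083 (V(O) = 3*(-8 - 11)**2 = 3*(-19)**2 = 3*361 = 1083)
((80*67)*38)/V(504) = ((80*67)*38)/1083 = (5360*38)*(1/1083) = 203680*(1/1083) = 10720/57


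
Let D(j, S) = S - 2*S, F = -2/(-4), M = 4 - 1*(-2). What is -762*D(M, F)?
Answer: 381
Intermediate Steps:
M = 6 (M = 4 + 2 = 6)
F = 1/2 (F = -2*(-1/4) = 1/2 ≈ 0.50000)
D(j, S) = -S
-762*D(M, F) = -(-762)/2 = -762*(-1/2) = 381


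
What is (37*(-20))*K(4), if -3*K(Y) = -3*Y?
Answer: -2960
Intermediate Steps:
K(Y) = Y (K(Y) = -(-1)*Y = Y)
(37*(-20))*K(4) = (37*(-20))*4 = -740*4 = -2960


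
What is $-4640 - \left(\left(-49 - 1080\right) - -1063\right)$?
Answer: $-4574$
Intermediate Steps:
$-4640 - \left(\left(-49 - 1080\right) - -1063\right) = -4640 - \left(\left(-49 - 1080\right) + 1063\right) = -4640 - \left(-1129 + 1063\right) = -4640 - -66 = -4640 + 66 = -4574$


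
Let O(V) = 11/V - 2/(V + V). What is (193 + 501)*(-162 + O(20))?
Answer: -112081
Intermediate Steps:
O(V) = 10/V (O(V) = 11/V - 2*1/(2*V) = 11/V - 1/V = 10/V)
(193 + 501)*(-162 + O(20)) = (193 + 501)*(-162 + 10/20) = 694*(-162 + 10*(1/20)) = 694*(-162 + 1/2) = 694*(-323/2) = -112081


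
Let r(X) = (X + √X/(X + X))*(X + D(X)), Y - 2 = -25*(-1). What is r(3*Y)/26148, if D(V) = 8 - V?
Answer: 1459/58833 ≈ 0.024799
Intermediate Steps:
Y = 27 (Y = 2 - 25*(-1) = 2 + 25 = 27)
r(X) = 4/√X + 8*X (r(X) = (X + √X/(X + X))*(X + (8 - X)) = (X + √X/((2*X)))*8 = (X + (1/(2*X))*√X)*8 = (X + 1/(2*√X))*8 = 4/√X + 8*X)
r(3*Y)/26148 = (4/√(3*27) + 8*(3*27))/26148 = (4/√81 + 8*81)*(1/26148) = (4*(⅑) + 648)*(1/26148) = (4/9 + 648)*(1/26148) = (5836/9)*(1/26148) = 1459/58833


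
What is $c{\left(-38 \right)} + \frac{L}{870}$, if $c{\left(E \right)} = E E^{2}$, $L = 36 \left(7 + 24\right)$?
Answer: $- \frac{7956254}{145} \approx -54871.0$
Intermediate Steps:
$L = 1116$ ($L = 36 \cdot 31 = 1116$)
$c{\left(E \right)} = E^{3}$
$c{\left(-38 \right)} + \frac{L}{870} = \left(-38\right)^{3} + \frac{1116}{870} = -54872 + 1116 \cdot \frac{1}{870} = -54872 + \frac{186}{145} = - \frac{7956254}{145}$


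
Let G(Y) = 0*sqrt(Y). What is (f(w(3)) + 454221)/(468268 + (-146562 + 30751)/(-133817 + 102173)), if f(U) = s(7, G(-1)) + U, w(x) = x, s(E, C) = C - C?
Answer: 14373464256/14817988403 ≈ 0.97000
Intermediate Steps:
G(Y) = 0
s(E, C) = 0
f(U) = U (f(U) = 0 + U = U)
(f(w(3)) + 454221)/(468268 + (-146562 + 30751)/(-133817 + 102173)) = (3 + 454221)/(468268 + (-146562 + 30751)/(-133817 + 102173)) = 454224/(468268 - 115811/(-31644)) = 454224/(468268 - 115811*(-1/31644)) = 454224/(468268 + 115811/31644) = 454224/(14817988403/31644) = 454224*(31644/14817988403) = 14373464256/14817988403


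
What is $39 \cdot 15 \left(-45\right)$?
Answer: $-26325$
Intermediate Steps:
$39 \cdot 15 \left(-45\right) = 585 \left(-45\right) = -26325$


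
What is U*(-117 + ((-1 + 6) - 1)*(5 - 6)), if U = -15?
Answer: 1815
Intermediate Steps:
U*(-117 + ((-1 + 6) - 1)*(5 - 6)) = -15*(-117 + ((-1 + 6) - 1)*(5 - 6)) = -15*(-117 + (5 - 1)*(-1)) = -15*(-117 + 4*(-1)) = -15*(-117 - 4) = -15*(-121) = 1815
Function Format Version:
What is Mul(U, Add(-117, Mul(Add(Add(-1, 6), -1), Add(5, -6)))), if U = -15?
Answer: 1815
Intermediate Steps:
Mul(U, Add(-117, Mul(Add(Add(-1, 6), -1), Add(5, -6)))) = Mul(-15, Add(-117, Mul(Add(Add(-1, 6), -1), Add(5, -6)))) = Mul(-15, Add(-117, Mul(Add(5, -1), -1))) = Mul(-15, Add(-117, Mul(4, -1))) = Mul(-15, Add(-117, -4)) = Mul(-15, -121) = 1815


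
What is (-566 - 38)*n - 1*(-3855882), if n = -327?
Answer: 4053390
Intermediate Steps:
(-566 - 38)*n - 1*(-3855882) = (-566 - 38)*(-327) - 1*(-3855882) = -604*(-327) + 3855882 = 197508 + 3855882 = 4053390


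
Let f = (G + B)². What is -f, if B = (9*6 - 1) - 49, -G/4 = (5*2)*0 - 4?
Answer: -400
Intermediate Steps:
G = 16 (G = -4*((5*2)*0 - 4) = -4*(10*0 - 4) = -4*(0 - 4) = -4*(-4) = 16)
B = 4 (B = (54 - 1) - 49 = 53 - 49 = 4)
f = 400 (f = (16 + 4)² = 20² = 400)
-f = -1*400 = -400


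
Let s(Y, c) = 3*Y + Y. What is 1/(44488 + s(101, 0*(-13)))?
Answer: 1/44892 ≈ 2.2276e-5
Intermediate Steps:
s(Y, c) = 4*Y
1/(44488 + s(101, 0*(-13))) = 1/(44488 + 4*101) = 1/(44488 + 404) = 1/44892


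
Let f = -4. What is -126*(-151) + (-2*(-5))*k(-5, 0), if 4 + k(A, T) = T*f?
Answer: 18986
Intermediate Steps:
k(A, T) = -4 - 4*T (k(A, T) = -4 + T*(-4) = -4 - 4*T)
-126*(-151) + (-2*(-5))*k(-5, 0) = -126*(-151) + (-2*(-5))*(-4 - 4*0) = 19026 + 10*(-4 + 0) = 19026 + 10*(-4) = 19026 - 40 = 18986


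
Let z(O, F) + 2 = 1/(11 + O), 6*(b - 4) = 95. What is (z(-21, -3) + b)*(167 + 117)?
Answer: 75544/15 ≈ 5036.3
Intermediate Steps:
b = 119/6 (b = 4 + (⅙)*95 = 4 + 95/6 = 119/6 ≈ 19.833)
z(O, F) = -2 + 1/(11 + O)
(z(-21, -3) + b)*(167 + 117) = ((-21 - 2*(-21))/(11 - 21) + 119/6)*(167 + 117) = ((-21 + 42)/(-10) + 119/6)*284 = (-⅒*21 + 119/6)*284 = (-21/10 + 119/6)*284 = (266/15)*284 = 75544/15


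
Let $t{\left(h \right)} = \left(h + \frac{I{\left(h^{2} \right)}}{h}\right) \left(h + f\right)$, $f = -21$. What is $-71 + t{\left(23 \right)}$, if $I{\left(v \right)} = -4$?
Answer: $- \frac{583}{23} \approx -25.348$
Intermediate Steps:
$t{\left(h \right)} = \left(-21 + h\right) \left(h - \frac{4}{h}\right)$ ($t{\left(h \right)} = \left(h - \frac{4}{h}\right) \left(h - 21\right) = \left(h - \frac{4}{h}\right) \left(-21 + h\right) = \left(-21 + h\right) \left(h - \frac{4}{h}\right)$)
$-71 + t{\left(23 \right)} = -71 + \left(-4 + 23^{2} - 483 + \frac{84}{23}\right) = -71 + \left(-4 + 529 - 483 + 84 \cdot \frac{1}{23}\right) = -71 + \left(-4 + 529 - 483 + \frac{84}{23}\right) = -71 + \frac{1050}{23} = - \frac{583}{23}$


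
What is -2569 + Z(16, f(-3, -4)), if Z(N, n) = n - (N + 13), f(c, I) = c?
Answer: -2601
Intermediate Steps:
Z(N, n) = -13 + n - N (Z(N, n) = n - (13 + N) = n + (-13 - N) = -13 + n - N)
-2569 + Z(16, f(-3, -4)) = -2569 + (-13 - 3 - 1*16) = -2569 + (-13 - 3 - 16) = -2569 - 32 = -2601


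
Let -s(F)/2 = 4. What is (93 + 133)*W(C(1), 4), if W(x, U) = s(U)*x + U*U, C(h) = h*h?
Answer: 1808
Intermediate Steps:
s(F) = -8 (s(F) = -2*4 = -8)
C(h) = h**2
W(x, U) = U**2 - 8*x (W(x, U) = -8*x + U*U = -8*x + U**2 = U**2 - 8*x)
(93 + 133)*W(C(1), 4) = (93 + 133)*(4**2 - 8*1**2) = 226*(16 - 8*1) = 226*(16 - 8) = 226*8 = 1808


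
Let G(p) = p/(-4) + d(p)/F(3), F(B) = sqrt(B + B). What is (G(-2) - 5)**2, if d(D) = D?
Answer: 251/12 + 3*sqrt(6) ≈ 28.265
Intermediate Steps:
F(B) = sqrt(2)*sqrt(B) (F(B) = sqrt(2*B) = sqrt(2)*sqrt(B))
G(p) = -p/4 + p*sqrt(6)/6 (G(p) = p/(-4) + p/((sqrt(2)*sqrt(3))) = p*(-1/4) + p/(sqrt(6)) = -p/4 + p*(sqrt(6)/6) = -p/4 + p*sqrt(6)/6)
(G(-2) - 5)**2 = ((1/12)*(-2)*(-3 + 2*sqrt(6)) - 5)**2 = ((1/2 - sqrt(6)/3) - 5)**2 = (-9/2 - sqrt(6)/3)**2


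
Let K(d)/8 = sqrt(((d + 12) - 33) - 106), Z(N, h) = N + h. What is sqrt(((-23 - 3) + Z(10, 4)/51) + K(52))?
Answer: 2*sqrt(-16728 + 26010*I*sqrt(3))/51 ≈ 4.9081 + 7.058*I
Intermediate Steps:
K(d) = 8*sqrt(-127 + d) (K(d) = 8*sqrt(((d + 12) - 33) - 106) = 8*sqrt(((12 + d) - 33) - 106) = 8*sqrt((-21 + d) - 106) = 8*sqrt(-127 + d))
sqrt(((-23 - 3) + Z(10, 4)/51) + K(52)) = sqrt(((-23 - 3) + (10 + 4)/51) + 8*sqrt(-127 + 52)) = sqrt((-26 + 14*(1/51)) + 8*sqrt(-75)) = sqrt((-26 + 14/51) + 8*(5*I*sqrt(3))) = sqrt(-1312/51 + 40*I*sqrt(3))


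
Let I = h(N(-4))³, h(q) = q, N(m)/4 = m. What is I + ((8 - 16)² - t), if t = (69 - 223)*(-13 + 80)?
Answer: 6286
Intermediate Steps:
N(m) = 4*m
t = -10318 (t = -154*67 = -10318)
I = -4096 (I = (4*(-4))³ = (-16)³ = -4096)
I + ((8 - 16)² - t) = -4096 + ((8 - 16)² - 1*(-10318)) = -4096 + ((-8)² + 10318) = -4096 + (64 + 10318) = -4096 + 10382 = 6286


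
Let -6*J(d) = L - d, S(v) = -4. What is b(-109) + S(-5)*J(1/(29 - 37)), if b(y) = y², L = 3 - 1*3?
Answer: 142573/12 ≈ 11881.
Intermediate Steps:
L = 0 (L = 3 - 3 = 0)
J(d) = d/6 (J(d) = -(0 - d)/6 = -(-1)*d/6 = d/6)
b(-109) + S(-5)*J(1/(29 - 37)) = (-109)² - 2/(3*(29 - 37)) = 11881 - 2/(3*(-8)) = 11881 - 2*(-1)/(3*8) = 11881 - 4*(-1/48) = 11881 + 1/12 = 142573/12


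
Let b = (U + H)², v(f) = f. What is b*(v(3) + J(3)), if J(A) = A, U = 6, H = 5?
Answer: 726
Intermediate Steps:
b = 121 (b = (6 + 5)² = 11² = 121)
b*(v(3) + J(3)) = 121*(3 + 3) = 121*6 = 726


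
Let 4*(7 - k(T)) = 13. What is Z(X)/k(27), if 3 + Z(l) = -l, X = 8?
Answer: -44/15 ≈ -2.9333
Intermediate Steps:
k(T) = 15/4 (k(T) = 7 - ¼*13 = 7 - 13/4 = 15/4)
Z(l) = -3 - l
Z(X)/k(27) = (-3 - 1*8)/(15/4) = (-3 - 8)*(4/15) = -11*4/15 = -44/15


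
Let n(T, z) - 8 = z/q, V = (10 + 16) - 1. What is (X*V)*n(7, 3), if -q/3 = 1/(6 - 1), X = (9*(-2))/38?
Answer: -675/19 ≈ -35.526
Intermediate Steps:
V = 25 (V = 26 - 1 = 25)
X = -9/19 (X = -18*1/38 = -9/19 ≈ -0.47368)
q = -⅗ (q = -3/(6 - 1) = -3/5 = -3*⅕ = -⅗ ≈ -0.60000)
n(T, z) = 8 - 5*z/3 (n(T, z) = 8 + z/(-⅗) = 8 + z*(-5/3) = 8 - 5*z/3)
(X*V)*n(7, 3) = (-9/19*25)*(8 - 5/3*3) = -225*(8 - 5)/19 = -225/19*3 = -675/19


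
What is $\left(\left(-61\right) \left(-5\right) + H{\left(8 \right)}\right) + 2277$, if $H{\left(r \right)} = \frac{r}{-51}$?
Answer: $\frac{131674}{51} \approx 2581.8$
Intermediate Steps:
$H{\left(r \right)} = - \frac{r}{51}$ ($H{\left(r \right)} = r \left(- \frac{1}{51}\right) = - \frac{r}{51}$)
$\left(\left(-61\right) \left(-5\right) + H{\left(8 \right)}\right) + 2277 = \left(\left(-61\right) \left(-5\right) - \frac{8}{51}\right) + 2277 = \left(305 - \frac{8}{51}\right) + 2277 = \frac{15547}{51} + 2277 = \frac{131674}{51}$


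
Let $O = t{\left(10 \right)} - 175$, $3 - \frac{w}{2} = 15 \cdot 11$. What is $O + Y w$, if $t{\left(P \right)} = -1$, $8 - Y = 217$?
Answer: $67540$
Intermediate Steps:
$Y = -209$ ($Y = 8 - 217 = -209$)
$w = -324$ ($w = 6 - 2 \cdot 15 \cdot 11 = 6 - 330 = -324$)
$O = -176$ ($O = -1 - 175 = -176$)
$O + Y w = -176 - -67716 = -176 + 67716 = 67540$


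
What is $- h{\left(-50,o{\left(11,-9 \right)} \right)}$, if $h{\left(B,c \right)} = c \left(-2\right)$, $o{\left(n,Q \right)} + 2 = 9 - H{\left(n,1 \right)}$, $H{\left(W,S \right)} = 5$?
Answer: $4$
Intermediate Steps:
$o{\left(n,Q \right)} = 2$ ($o{\left(n,Q \right)} = -2 + \left(9 - 5\right) = -2 + 4 = 2$)
$h{\left(B,c \right)} = - 2 c$
$- h{\left(-50,o{\left(11,-9 \right)} \right)} = - \left(-2\right) 2 = \left(-1\right) \left(-4\right) = 4$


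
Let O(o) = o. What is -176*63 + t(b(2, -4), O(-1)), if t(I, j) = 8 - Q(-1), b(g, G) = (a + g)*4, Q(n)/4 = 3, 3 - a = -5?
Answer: -11092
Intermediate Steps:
a = 8 (a = 3 - 1*(-5) = 3 + 5 = 8)
Q(n) = 12 (Q(n) = 4*3 = 12)
b(g, G) = 32 + 4*g (b(g, G) = (8 + g)*4 = 32 + 4*g)
t(I, j) = -4 (t(I, j) = 8 - 1*12 = 8 - 12 = -4)
-176*63 + t(b(2, -4), O(-1)) = -176*63 - 4 = -11088 - 4 = -11092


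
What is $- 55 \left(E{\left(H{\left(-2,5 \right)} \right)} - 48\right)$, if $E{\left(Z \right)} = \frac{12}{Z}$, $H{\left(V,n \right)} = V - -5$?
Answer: $2420$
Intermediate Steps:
$H{\left(V,n \right)} = 5 + V$ ($H{\left(V,n \right)} = V + 5 = 5 + V$)
$- 55 \left(E{\left(H{\left(-2,5 \right)} \right)} - 48\right) = - 55 \left(\frac{12}{5 - 2} - 48\right) = - 55 \left(\frac{12}{3} - 48\right) = - 55 \left(12 \cdot \frac{1}{3} - 48\right) = - 55 \left(4 - 48\right) = \left(-55\right) \left(-44\right) = 2420$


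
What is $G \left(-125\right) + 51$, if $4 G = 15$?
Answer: $- \frac{1671}{4} \approx -417.75$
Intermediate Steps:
$G = \frac{15}{4}$ ($G = \frac{1}{4} \cdot 15 = \frac{15}{4} \approx 3.75$)
$G \left(-125\right) + 51 = \frac{15}{4} \left(-125\right) + 51 = - \frac{1875}{4} + 51 = - \frac{1671}{4}$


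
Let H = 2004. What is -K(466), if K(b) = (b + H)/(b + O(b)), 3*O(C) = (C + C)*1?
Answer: -741/233 ≈ -3.1803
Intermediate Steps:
O(C) = 2*C/3 (O(C) = ((C + C)*1)/3 = ((2*C)*1)/3 = (2*C)/3 = 2*C/3)
K(b) = 3*(2004 + b)/(5*b) (K(b) = (b + 2004)/(b + 2*b/3) = (2004 + b)/((5*b/3)) = (2004 + b)*(3/(5*b)) = 3*(2004 + b)/(5*b))
-K(466) = -3*(2004 + 466)/(5*466) = -3*2470/(5*466) = -1*741/233 = -741/233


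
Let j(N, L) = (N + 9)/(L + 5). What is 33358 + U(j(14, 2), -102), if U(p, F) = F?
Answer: 33256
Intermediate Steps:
j(N, L) = (9 + N)/(5 + L)
33358 + U(j(14, 2), -102) = 33358 - 102 = 33256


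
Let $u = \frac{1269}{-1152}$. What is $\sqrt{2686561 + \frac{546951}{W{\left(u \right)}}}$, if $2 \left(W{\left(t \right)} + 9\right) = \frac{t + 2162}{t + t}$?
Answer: $\frac{\sqrt{96451321989373}}{5993} \approx 1638.7$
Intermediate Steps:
$u = - \frac{141}{128}$ ($u = 1269 \left(- \frac{1}{1152}\right) = - \frac{141}{128} \approx -1.1016$)
$W{\left(t \right)} = -9 + \frac{2162 + t}{4 t}$ ($W{\left(t \right)} = -9 + \frac{\left(t + 2162\right) \frac{1}{t + t}}{2} = -9 + \frac{\left(2162 + t\right) \frac{1}{2 t}}{2} = -9 + \frac{\frac{1}{2} \frac{1}{t} \left(2162 + t\right)}{2} = -9 + \frac{2162 + t}{4 t}$)
$\sqrt{2686561 + \frac{546951}{W{\left(u \right)}}} = \sqrt{2686561 + \frac{546951}{\frac{1}{4} \frac{1}{- \frac{141}{128}} \left(2162 - - \frac{4935}{128}\right)}} = \sqrt{2686561 + \frac{546951}{\frac{1}{4} \left(- \frac{128}{141}\right) \left(2162 + \frac{4935}{128}\right)}} = \sqrt{2686561 + \frac{546951}{\frac{1}{4} \left(- \frac{128}{141}\right) \frac{281671}{128}}} = \sqrt{2686561 + \frac{546951}{- \frac{5993}{12}}} = \sqrt{2686561 + 546951 \left(- \frac{12}{5993}\right)} = \sqrt{2686561 - \frac{6563412}{5993}} = \sqrt{\frac{16093996661}{5993}} = \frac{\sqrt{96451321989373}}{5993}$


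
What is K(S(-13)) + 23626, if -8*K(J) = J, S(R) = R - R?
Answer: 23626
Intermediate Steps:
S(R) = 0
K(J) = -J/8
K(S(-13)) + 23626 = -⅛*0 + 23626 = 0 + 23626 = 23626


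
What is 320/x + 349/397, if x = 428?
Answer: 69103/42479 ≈ 1.6268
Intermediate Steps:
320/x + 349/397 = 320/428 + 349/397 = 320*(1/428) + 349*(1/397) = 80/107 + 349/397 = 69103/42479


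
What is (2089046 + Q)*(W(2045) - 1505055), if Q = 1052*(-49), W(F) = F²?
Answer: 5454321021060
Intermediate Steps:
Q = -51548
(2089046 + Q)*(W(2045) - 1505055) = (2089046 - 51548)*(2045² - 1505055) = 2037498*(4182025 - 1505055) = 2037498*2676970 = 5454321021060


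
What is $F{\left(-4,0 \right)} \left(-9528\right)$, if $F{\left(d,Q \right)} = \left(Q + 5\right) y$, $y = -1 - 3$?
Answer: $190560$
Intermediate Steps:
$y = -4$ ($y = -1 - 3 = -4$)
$F{\left(d,Q \right)} = -20 - 4 Q$ ($F{\left(d,Q \right)} = \left(Q + 5\right) \left(-4\right) = \left(5 + Q\right) \left(-4\right) = -20 - 4 Q$)
$F{\left(-4,0 \right)} \left(-9528\right) = \left(-20 - 0\right) \left(-9528\right) = \left(-20 + 0\right) \left(-9528\right) = \left(-20\right) \left(-9528\right) = 190560$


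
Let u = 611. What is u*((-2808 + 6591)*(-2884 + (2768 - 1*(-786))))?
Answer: 1548646710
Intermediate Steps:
u*((-2808 + 6591)*(-2884 + (2768 - 1*(-786)))) = 611*((-2808 + 6591)*(-2884 + (2768 - 1*(-786)))) = 611*(3783*(-2884 + (2768 + 786))) = 611*(3783*(-2884 + 3554)) = 611*(3783*670) = 611*2534610 = 1548646710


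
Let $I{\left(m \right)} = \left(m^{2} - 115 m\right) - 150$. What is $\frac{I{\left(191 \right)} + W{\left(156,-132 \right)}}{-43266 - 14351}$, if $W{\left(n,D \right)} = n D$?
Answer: $\frac{6226}{57617} \approx 0.10806$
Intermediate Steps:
$I{\left(m \right)} = -150 + m^{2} - 115 m$
$W{\left(n,D \right)} = D n$
$\frac{I{\left(191 \right)} + W{\left(156,-132 \right)}}{-43266 - 14351} = \frac{\left(-150 + 191^{2} - 21965\right) - 20592}{-43266 - 14351} = \frac{\left(-150 + 36481 - 21965\right) - 20592}{-57617} = \left(14366 - 20592\right) \left(- \frac{1}{57617}\right) = \left(-6226\right) \left(- \frac{1}{57617}\right) = \frac{6226}{57617}$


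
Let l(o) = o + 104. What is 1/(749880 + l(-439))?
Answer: 1/749545 ≈ 1.3341e-6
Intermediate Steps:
l(o) = 104 + o
1/(749880 + l(-439)) = 1/(749880 + (104 - 439)) = 1/(749880 - 335) = 1/749545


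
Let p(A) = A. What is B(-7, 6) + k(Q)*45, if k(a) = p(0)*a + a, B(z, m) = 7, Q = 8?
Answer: 367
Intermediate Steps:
k(a) = a (k(a) = 0*a + a = 0 + a = a)
B(-7, 6) + k(Q)*45 = 7 + 8*45 = 7 + 360 = 367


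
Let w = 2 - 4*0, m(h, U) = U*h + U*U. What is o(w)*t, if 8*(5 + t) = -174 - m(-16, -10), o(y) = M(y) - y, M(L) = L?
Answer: 0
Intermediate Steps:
m(h, U) = U² + U*h (m(h, U) = U*h + U² = U² + U*h)
w = 2 (w = 2 + 0 = 2)
o(y) = 0 (o(y) = y - y = 0)
t = -237/4 (t = -5 + (-174 - (-10)*(-10 - 16))/8 = -5 + (-174 - (-10)*(-26))/8 = -5 + (-174 - 1*260)/8 = -5 + (-174 - 260)/8 = -5 + (⅛)*(-434) = -5 - 217/4 = -237/4 ≈ -59.250)
o(w)*t = 0*(-237/4) = 0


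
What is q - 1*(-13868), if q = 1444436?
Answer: 1458304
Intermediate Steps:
q - 1*(-13868) = 1444436 - 1*(-13868) = 1444436 + 13868 = 1458304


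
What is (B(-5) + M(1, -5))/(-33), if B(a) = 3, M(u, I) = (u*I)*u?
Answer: 2/33 ≈ 0.060606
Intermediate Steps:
M(u, I) = I*u² (M(u, I) = (I*u)*u = I*u²)
(B(-5) + M(1, -5))/(-33) = (3 - 5*1²)/(-33) = (3 - 5*1)*(-1/33) = (3 - 5)*(-1/33) = -2*(-1/33) = 2/33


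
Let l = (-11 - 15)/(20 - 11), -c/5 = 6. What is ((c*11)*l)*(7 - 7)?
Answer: 0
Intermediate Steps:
c = -30 (c = -5*6 = -30)
l = -26/9 ≈ -2.8889
((c*11)*l)*(7 - 7) = (-30*11*(-26/9))*(7 - 7) = -330*(-26/9)*0 = (2860/3)*0 = 0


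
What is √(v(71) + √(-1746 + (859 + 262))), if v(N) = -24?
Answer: √(-24 + 25*I) ≈ 2.3082 + 5.4155*I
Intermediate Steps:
√(v(71) + √(-1746 + (859 + 262))) = √(-24 + √(-1746 + (859 + 262))) = √(-24 + √(-1746 + 1121)) = √(-24 + √(-625)) = √(-24 + 25*I)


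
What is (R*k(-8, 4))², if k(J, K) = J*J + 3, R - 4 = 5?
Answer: 363609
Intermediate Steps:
R = 9 (R = 4 + 5 = 9)
k(J, K) = 3 + J² (k(J, K) = J² + 3 = 3 + J²)
(R*k(-8, 4))² = (9*(3 + (-8)²))² = (9*(3 + 64))² = (9*67)² = 603² = 363609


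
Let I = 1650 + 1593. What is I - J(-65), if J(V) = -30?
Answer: 3273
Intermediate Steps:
I = 3243
I - J(-65) = 3243 - 1*(-30) = 3243 + 30 = 3273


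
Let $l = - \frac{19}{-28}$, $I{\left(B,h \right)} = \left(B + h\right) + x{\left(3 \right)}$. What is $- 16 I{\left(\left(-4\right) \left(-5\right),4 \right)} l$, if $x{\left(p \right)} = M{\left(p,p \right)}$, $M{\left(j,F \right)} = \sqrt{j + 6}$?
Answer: $- \frac{2052}{7} \approx -293.14$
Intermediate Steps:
$M{\left(j,F \right)} = \sqrt{6 + j}$
$x{\left(p \right)} = \sqrt{6 + p}$
$I{\left(B,h \right)} = 3 + B + h$ ($I{\left(B,h \right)} = \left(B + h\right) + \sqrt{6 + 3} = \left(B + h\right) + \sqrt{9} = \left(B + h\right) + 3 = 3 + B + h$)
$l = \frac{19}{28}$ ($l = \left(-19\right) \left(- \frac{1}{28}\right) = \frac{19}{28} \approx 0.67857$)
$- 16 I{\left(\left(-4\right) \left(-5\right),4 \right)} l = - 16 \left(3 - -20 + 4\right) \frac{19}{28} = - 16 \left(3 + 20 + 4\right) \frac{19}{28} = \left(-16\right) 27 \cdot \frac{19}{28} = \left(-432\right) \frac{19}{28} = - \frac{2052}{7}$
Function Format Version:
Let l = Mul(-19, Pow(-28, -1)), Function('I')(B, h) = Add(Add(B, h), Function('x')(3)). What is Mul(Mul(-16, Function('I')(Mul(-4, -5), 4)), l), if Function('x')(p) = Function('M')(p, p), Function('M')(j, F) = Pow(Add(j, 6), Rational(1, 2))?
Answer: Rational(-2052, 7) ≈ -293.14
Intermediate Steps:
Function('M')(j, F) = Pow(Add(6, j), Rational(1, 2))
Function('x')(p) = Pow(Add(6, p), Rational(1, 2))
Function('I')(B, h) = Add(3, B, h) (Function('I')(B, h) = Add(Add(B, h), Pow(Add(6, 3), Rational(1, 2))) = Add(Add(B, h), Pow(9, Rational(1, 2))) = Add(Add(B, h), 3) = Add(3, B, h))
l = Rational(19, 28) (l = Mul(-19, Rational(-1, 28)) = Rational(19, 28) ≈ 0.67857)
Mul(Mul(-16, Function('I')(Mul(-4, -5), 4)), l) = Mul(Mul(-16, Add(3, Mul(-4, -5), 4)), Rational(19, 28)) = Mul(Mul(-16, Add(3, 20, 4)), Rational(19, 28)) = Mul(Mul(-16, 27), Rational(19, 28)) = Mul(-432, Rational(19, 28)) = Rational(-2052, 7)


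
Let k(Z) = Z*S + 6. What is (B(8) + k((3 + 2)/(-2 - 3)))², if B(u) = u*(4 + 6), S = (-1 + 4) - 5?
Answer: 7744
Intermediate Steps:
S = -2 (S = 3 - 5 = -2)
B(u) = 10*u (B(u) = u*10 = 10*u)
k(Z) = 6 - 2*Z (k(Z) = Z*(-2) + 6 = -2*Z + 6 = 6 - 2*Z)
(B(8) + k((3 + 2)/(-2 - 3)))² = (10*8 + (6 - 2*(3 + 2)/(-2 - 3)))² = (80 + (6 - 10/(-5)))² = (80 + (6 - 10*(-1)/5))² = (80 + (6 - 2*(-1)))² = (80 + (6 + 2))² = (80 + 8)² = 88² = 7744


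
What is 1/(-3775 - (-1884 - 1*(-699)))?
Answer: -1/2590 ≈ -0.00038610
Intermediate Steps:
1/(-3775 - (-1884 - 1*(-699))) = 1/(-3775 - (-1884 + 699)) = 1/(-3775 - 1*(-1185)) = 1/(-3775 + 1185) = 1/(-2590) = -1/2590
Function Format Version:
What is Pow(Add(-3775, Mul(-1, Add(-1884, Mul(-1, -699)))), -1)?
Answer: Rational(-1, 2590) ≈ -0.00038610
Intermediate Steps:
Pow(Add(-3775, Mul(-1, Add(-1884, Mul(-1, -699)))), -1) = Pow(Add(-3775, Mul(-1, Add(-1884, 699))), -1) = Pow(Add(-3775, Mul(-1, -1185)), -1) = Pow(Add(-3775, 1185), -1) = Pow(-2590, -1) = Rational(-1, 2590)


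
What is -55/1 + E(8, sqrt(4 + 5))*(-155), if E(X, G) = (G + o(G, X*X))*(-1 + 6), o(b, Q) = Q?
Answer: -51980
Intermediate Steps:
E(X, G) = 5*G + 5*X**2 (E(X, G) = (G + X*X)*(-1 + 6) = (G + X**2)*5 = 5*G + 5*X**2)
-55/1 + E(8, sqrt(4 + 5))*(-155) = -55/1 + (5*sqrt(4 + 5) + 5*8**2)*(-155) = -55*1 + (5*sqrt(9) + 5*64)*(-155) = -55 + (5*3 + 320)*(-155) = -55 + (15 + 320)*(-155) = -55 + 335*(-155) = -55 - 51925 = -51980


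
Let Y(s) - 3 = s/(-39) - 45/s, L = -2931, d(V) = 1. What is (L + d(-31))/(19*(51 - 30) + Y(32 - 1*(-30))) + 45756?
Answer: 44213206632/966437 ≈ 45749.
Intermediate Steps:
Y(s) = 3 - 45/s - s/39 (Y(s) = 3 + (s/(-39) - 45/s) = 3 + (s*(-1/39) - 45/s) = 3 + (-s/39 - 45/s) = 3 + (-45/s - s/39) = 3 - 45/s - s/39)
(L + d(-31))/(19*(51 - 30) + Y(32 - 1*(-30))) + 45756 = (-2931 + 1)/(19*(51 - 30) + (3 - 45/(32 - 1*(-30)) - (32 - 1*(-30))/39)) + 45756 = -2930/(19*21 + (3 - 45/(32 + 30) - (32 + 30)/39)) + 45756 = -2930/(399 + (3 - 45/62 - 1/39*62)) + 45756 = -2930/(399 + (3 - 45*1/62 - 62/39)) + 45756 = -2930/(399 + (3 - 45/62 - 62/39)) + 45756 = -2930/(399 + 1655/2418) + 45756 = -2930/966437/2418 + 45756 = -2930*2418/966437 + 45756 = -7084740/966437 + 45756 = 44213206632/966437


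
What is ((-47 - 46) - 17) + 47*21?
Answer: 877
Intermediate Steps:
((-47 - 46) - 17) + 47*21 = (-93 - 17) + 987 = -110 + 987 = 877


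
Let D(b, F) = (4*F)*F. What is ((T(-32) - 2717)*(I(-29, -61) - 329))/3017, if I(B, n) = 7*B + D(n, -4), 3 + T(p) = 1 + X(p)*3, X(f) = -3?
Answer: 1276704/3017 ≈ 423.17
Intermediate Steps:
D(b, F) = 4*F²
T(p) = -11 (T(p) = -3 + (1 - 3*3) = -3 + (1 - 9) = -3 - 8 = -11)
I(B, n) = 64 + 7*B (I(B, n) = 7*B + 4*(-4)² = 7*B + 4*16 = 7*B + 64 = 64 + 7*B)
((T(-32) - 2717)*(I(-29, -61) - 329))/3017 = ((-11 - 2717)*((64 + 7*(-29)) - 329))/3017 = -2728*((64 - 203) - 329)*(1/3017) = -2728*(-139 - 329)*(1/3017) = -2728*(-468)*(1/3017) = 1276704*(1/3017) = 1276704/3017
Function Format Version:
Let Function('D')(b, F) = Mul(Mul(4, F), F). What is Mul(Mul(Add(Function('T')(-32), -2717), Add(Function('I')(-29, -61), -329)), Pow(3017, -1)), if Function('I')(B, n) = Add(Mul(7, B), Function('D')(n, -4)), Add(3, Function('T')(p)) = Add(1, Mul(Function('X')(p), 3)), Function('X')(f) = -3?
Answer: Rational(1276704, 3017) ≈ 423.17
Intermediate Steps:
Function('D')(b, F) = Mul(4, Pow(F, 2))
Function('T')(p) = -11 (Function('T')(p) = Add(-3, Add(1, Mul(-3, 3))) = Add(-3, Add(1, -9)) = Add(-3, -8) = -11)
Function('I')(B, n) = Add(64, Mul(7, B)) (Function('I')(B, n) = Add(Mul(7, B), Mul(4, Pow(-4, 2))) = Add(Mul(7, B), Mul(4, 16)) = Add(Mul(7, B), 64) = Add(64, Mul(7, B)))
Mul(Mul(Add(Function('T')(-32), -2717), Add(Function('I')(-29, -61), -329)), Pow(3017, -1)) = Mul(Mul(Add(-11, -2717), Add(Add(64, Mul(7, -29)), -329)), Pow(3017, -1)) = Mul(Mul(-2728, Add(Add(64, -203), -329)), Rational(1, 3017)) = Mul(Mul(-2728, Add(-139, -329)), Rational(1, 3017)) = Mul(Mul(-2728, -468), Rational(1, 3017)) = Mul(1276704, Rational(1, 3017)) = Rational(1276704, 3017)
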